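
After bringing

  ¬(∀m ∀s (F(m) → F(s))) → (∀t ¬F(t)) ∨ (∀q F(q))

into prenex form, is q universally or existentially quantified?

universal

Rewrite implications/biconditionals: A → B as ¬A ∨ B.
  ¬¬(∀m ∀s (¬F(m) ∨ F(s))) ∨ (∀t ¬F(t)) ∨ (∀q F(q))
Move each ¬ inward, flipping quantifiers it crosses:
  (∀m ∀s (¬F(m) ∨ F(s))) ∨ (∀t ¬F(t)) ∨ (∀q F(q))
All bound variables are already distinct, so no renaming is needed.
Extract every quantifier outward, since the variables are now distinct and don't occur free across branches:
  ∀m ∀s ∀t ∀q (¬F(m) ∨ F(s) ∨ ¬F(t) ∨ F(q))
The quantifier ∀q sits under an even number of negations (counting the antecedent side of each →), so it remains universal.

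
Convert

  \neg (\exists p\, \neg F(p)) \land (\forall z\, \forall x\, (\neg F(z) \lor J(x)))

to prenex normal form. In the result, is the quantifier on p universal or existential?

universal

Move each ¬ inward, flipping quantifiers it crosses:
  (\forall p\, F(p)) \land (\forall z\, \forall x\, (\neg F(z) \lor J(x)))
Extract every quantifier outward, since the variables are now distinct and don't occur free across branches:
  \forall p\, \forall z\, \forall x\, (F(p) \land (\neg F(z) \lor J(x)))
The quantifier \exists p sits under an odd number of negations, so it flips to \forall p.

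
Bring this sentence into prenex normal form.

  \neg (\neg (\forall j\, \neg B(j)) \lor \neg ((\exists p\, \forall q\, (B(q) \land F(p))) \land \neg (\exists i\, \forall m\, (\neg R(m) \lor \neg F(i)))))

\forall j\, \exists p\, \forall q\, \forall i\, \exists m\, (\neg B(j) \land B(q) \land F(p) \land R(m) \land F(i))

Drive negations inward (¬∀x A ≡ ∃x ¬A, ¬∃x A ≡ ∀x ¬A, De Morgan for ∧/∨):
  (\forall j\, \neg B(j)) \land (\exists p\, \forall q\, (B(q) \land F(p))) \land (\forall i\, \exists m\, (R(m) \land F(i)))
Extract every quantifier outward, since the variables are now distinct and don't occur free across branches:
  \forall j\, \exists p\, \forall q\, \forall i\, \exists m\, (\neg B(j) \land B(q) \land F(p) \land R(m) \land F(i))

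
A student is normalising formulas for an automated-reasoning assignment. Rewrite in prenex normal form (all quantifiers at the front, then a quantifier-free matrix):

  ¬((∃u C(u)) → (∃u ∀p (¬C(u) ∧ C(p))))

Eliminate → and ↔ using ¬ and ∨.
  ¬(¬(∃u C(u)) ∨ (∃u ∀p (¬C(u) ∧ C(p))))
Drive negations inward (¬∀x A ≡ ∃x ¬A, ¬∃x A ≡ ∀x ¬A, De Morgan for ∧/∨):
  (∃u C(u)) ∧ (∀u ∃p (C(u) ∨ ¬C(p)))
Give each quantifier a distinct variable: u↦s.
  (∃u C(u)) ∧ (∀s ∃p (C(s) ∨ ¬C(p)))
Finally move all quantifiers to the prefix:
  ∃u ∀s ∃p (C(u) ∧ (C(s) ∨ ¬C(p)))

∃u ∀s ∃p (C(u) ∧ (C(s) ∨ ¬C(p)))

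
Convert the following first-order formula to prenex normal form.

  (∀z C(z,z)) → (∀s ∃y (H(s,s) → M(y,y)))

∃z ∀s ∃y (¬C(z,z) ∨ ¬H(s,s) ∨ M(y,y))

Rewrite implications/biconditionals: A → B as ¬A ∨ B.
  ¬(∀z C(z,z)) ∨ (∀s ∃y (¬H(s,s) ∨ M(y,y)))
Move each ¬ inward, flipping quantifiers it crosses:
  (∃z ¬C(z,z)) ∨ (∀s ∃y (¬H(s,s) ∨ M(y,y)))
All bound variables are already distinct, so no renaming is needed.
Extract every quantifier outward, since the variables are now distinct and don't occur free across branches:
  ∃z ∀s ∃y (¬C(z,z) ∨ ¬H(s,s) ∨ M(y,y))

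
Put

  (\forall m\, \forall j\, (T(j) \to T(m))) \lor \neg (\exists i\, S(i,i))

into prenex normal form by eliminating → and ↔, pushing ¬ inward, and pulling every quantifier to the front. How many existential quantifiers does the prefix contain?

First replace A → B with ¬A ∨ B.
  (\forall m\, \forall j\, (\neg T(j) \lor T(m))) \lor \neg (\exists i\, S(i,i))
Drive negations inward (¬∀x A ≡ ∃x ¬A, ¬∃x A ≡ ∀x ¬A, De Morgan for ∧/∨):
  (\forall m\, \forall j\, (\neg T(j) \lor T(m))) \lor (\forall i\, \neg S(i,i))
All bound variables are already distinct, so no renaming is needed.
Finally move all quantifiers to the prefix:
  \forall m\, \forall j\, \forall i\, (\neg T(j) \lor T(m) \lor \neg S(i,i))
The prefix is \forall m \forall j \forall i: 3 universal, 0 existential.

0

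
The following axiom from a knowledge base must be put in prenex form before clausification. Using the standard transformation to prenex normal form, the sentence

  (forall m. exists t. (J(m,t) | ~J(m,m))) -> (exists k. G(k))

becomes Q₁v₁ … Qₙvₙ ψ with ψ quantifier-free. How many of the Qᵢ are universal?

1

Eliminate → and ↔ using ¬ and ∨.
  ~(forall m. exists t. (J(m,t) | ~J(m,m))) | (exists k. G(k))
Move each ¬ inward, flipping quantifiers it crosses:
  (exists m. forall t. (~J(m,t) & J(m,m))) | (exists k. G(k))
All bound variables are already distinct, so no renaming is needed.
Extract every quantifier outward, since the variables are now distinct and don't occur free across branches:
  exists m. forall t. exists k. (~J(m,t) & J(m,m) | G(k))
The prefix is exists m forall t exists k: 1 universal, 2 existential.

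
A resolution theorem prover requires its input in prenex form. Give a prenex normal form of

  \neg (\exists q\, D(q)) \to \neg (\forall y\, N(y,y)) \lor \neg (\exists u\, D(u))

\exists q\, \exists y\, \forall u\, (D(q) \lor \neg N(y,y) \lor \neg D(u))

First replace A → B with ¬A ∨ B.
  \neg \neg (\exists q\, D(q)) \lor \neg (\forall y\, N(y,y)) \lor \neg (\exists u\, D(u))
Push ¬ through the quantifiers and connectives to reach negation normal form:
  (\exists q\, D(q)) \lor (\exists y\, \neg N(y,y)) \lor (\forall u\, \neg D(u))
Extract every quantifier outward, since the variables are now distinct and don't occur free across branches:
  \exists q\, \exists y\, \forall u\, (D(q) \lor \neg N(y,y) \lor \neg D(u))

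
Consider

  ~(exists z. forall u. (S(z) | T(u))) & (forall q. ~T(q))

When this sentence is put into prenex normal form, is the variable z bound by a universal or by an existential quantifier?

Push ¬ through the quantifiers and connectives to reach negation normal form:
  (forall z. exists u. (~S(z) & ~T(u))) & (forall q. ~T(q))
Pull the quantifiers to the front (each side's bound variable is not free in the other side):
  forall z. exists u. forall q. (~S(z) & ~T(u) & ~T(q))
The quantifier exists z sits under an odd number of negations, so it flips to forall z.

universal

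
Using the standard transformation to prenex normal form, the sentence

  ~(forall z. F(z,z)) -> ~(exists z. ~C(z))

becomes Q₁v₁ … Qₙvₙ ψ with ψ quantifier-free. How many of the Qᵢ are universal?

First replace A → B with ¬A ∨ B.
  ~~(forall z. F(z,z)) | ~(exists z. ~C(z))
Drive negations inward (¬∀x A ≡ ∃x ¬A, ¬∃x A ≡ ∀x ¬A, De Morgan for ∧/∨):
  (forall z. F(z,z)) | (forall z. C(z))
Give each quantifier a distinct variable: z↦v.
  (forall z. F(z,z)) | (forall v. C(v))
Extract every quantifier outward, since the variables are now distinct and don't occur free across branches:
  forall z. forall v. (F(z,z) | C(v))
The prefix is forall z forall v: 2 universal, 0 existential.

2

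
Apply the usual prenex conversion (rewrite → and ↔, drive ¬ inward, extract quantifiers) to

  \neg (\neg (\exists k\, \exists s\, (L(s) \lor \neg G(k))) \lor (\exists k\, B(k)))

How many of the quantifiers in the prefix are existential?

2

Move each ¬ inward, flipping quantifiers it crosses:
  (\exists k\, \exists s\, (L(s) \lor \neg G(k))) \land (\forall k\, \neg B(k))
Rename bound variables to avoid capture: k↦v.
  (\exists k\, \exists s\, (L(s) \lor \neg G(k))) \land (\forall v\, \neg B(v))
Finally move all quantifiers to the prefix:
  \exists k\, \exists s\, \forall v\, ((L(s) \lor \neg G(k)) \land \neg B(v))
The prefix is \exists k \exists s \forall v: 1 universal, 2 existential.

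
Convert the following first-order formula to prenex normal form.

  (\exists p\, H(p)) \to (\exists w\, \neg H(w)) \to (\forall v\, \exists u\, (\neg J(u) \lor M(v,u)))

\forall p\, \forall w\, \forall v\, \exists u\, (\neg H(p) \lor H(w) \lor \neg J(u) \lor M(v,u))

Rewrite implications/biconditionals: A → B as ¬A ∨ B.
  \neg (\exists p\, H(p)) \lor \neg (\exists w\, \neg H(w)) \lor (\forall v\, \exists u\, (\neg J(u) \lor M(v,u)))
Move each ¬ inward, flipping quantifiers it crosses:
  (\forall p\, \neg H(p)) \lor (\forall w\, H(w)) \lor (\forall v\, \exists u\, (\neg J(u) \lor M(v,u)))
All bound variables are already distinct, so no renaming is needed.
Finally move all quantifiers to the prefix:
  \forall p\, \forall w\, \forall v\, \exists u\, (\neg H(p) \lor H(w) \lor \neg J(u) \lor M(v,u))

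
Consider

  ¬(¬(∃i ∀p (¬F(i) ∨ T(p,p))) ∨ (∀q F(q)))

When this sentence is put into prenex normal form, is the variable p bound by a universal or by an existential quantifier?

universal

Drive negations inward (¬∀x A ≡ ∃x ¬A, ¬∃x A ≡ ∀x ¬A, De Morgan for ∧/∨):
  (∃i ∀p (¬F(i) ∨ T(p,p))) ∧ (∃q ¬F(q))
All bound variables are already distinct, so no renaming is needed.
Extract every quantifier outward, since the variables are now distinct and don't occur free across branches:
  ∃i ∀p ∃q ((¬F(i) ∨ T(p,p)) ∧ ¬F(q))
The quantifier ∀p sits under an even number of negations, so it remains universal.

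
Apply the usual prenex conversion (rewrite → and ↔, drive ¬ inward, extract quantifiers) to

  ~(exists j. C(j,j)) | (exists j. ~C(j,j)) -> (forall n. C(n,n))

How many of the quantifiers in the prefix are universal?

2

Eliminate → and ↔ using ¬ and ∨.
  ~(~(exists j. C(j,j)) | (exists j. ~C(j,j))) | (forall n. C(n,n))
Drive negations inward (¬∀x A ≡ ∃x ¬A, ¬∃x A ≡ ∀x ¬A, De Morgan for ∧/∨):
  (exists j. C(j,j)) & (forall j. C(j,j)) | (forall n. C(n,n))
Give each quantifier a distinct variable: j↦s.
  (exists j. C(j,j)) & (forall s. C(s,s)) | (forall n. C(n,n))
Extract every quantifier outward, since the variables are now distinct and don't occur free across branches:
  exists j. forall s. forall n. (C(j,j) & C(s,s) | C(n,n))
The prefix is exists j forall s forall n: 2 universal, 1 existential.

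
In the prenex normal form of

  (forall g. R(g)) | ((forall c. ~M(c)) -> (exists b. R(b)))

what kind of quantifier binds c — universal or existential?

Eliminate → and ↔ using ¬ and ∨.
  (forall g. R(g)) | ~(forall c. ~M(c)) | (exists b. R(b))
Move each ¬ inward, flipping quantifiers it crosses:
  (forall g. R(g)) | (exists c. M(c)) | (exists b. R(b))
All bound variables are already distinct, so no renaming is needed.
Pull the quantifiers to the front (each side's bound variable is not free in the other side):
  forall g. exists c. exists b. (R(g) | M(c) | R(b))
The quantifier forall c sits under an odd number of negations (counting the antecedent side of each →), so it flips to exists c.

existential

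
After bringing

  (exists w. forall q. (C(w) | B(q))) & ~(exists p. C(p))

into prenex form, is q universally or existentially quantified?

universal

Push ¬ through the quantifiers and connectives to reach negation normal form:
  (exists w. forall q. (C(w) | B(q))) & (forall p. ~C(p))
Finally move all quantifiers to the prefix:
  exists w. forall q. forall p. ((C(w) | B(q)) & ~C(p))
The quantifier forall q sits under an even number of negations, so it remains universal.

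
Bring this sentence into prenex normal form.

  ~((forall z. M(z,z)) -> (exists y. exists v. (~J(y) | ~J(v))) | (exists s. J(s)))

First replace A → B with ¬A ∨ B.
  ~(~(forall z. M(z,z)) | (exists y. exists v. (~J(y) | ~J(v))) | (exists s. J(s)))
Drive negations inward (¬∀x A ≡ ∃x ¬A, ¬∃x A ≡ ∀x ¬A, De Morgan for ∧/∨):
  (forall z. M(z,z)) & (forall y. forall v. (J(y) & J(v))) & (forall s. ~J(s))
All bound variables are already distinct, so no renaming is needed.
Extract every quantifier outward, since the variables are now distinct and don't occur free across branches:
  forall z. forall y. forall v. forall s. (M(z,z) & J(y) & J(v) & ~J(s))

forall z. forall y. forall v. forall s. (M(z,z) & J(y) & J(v) & ~J(s))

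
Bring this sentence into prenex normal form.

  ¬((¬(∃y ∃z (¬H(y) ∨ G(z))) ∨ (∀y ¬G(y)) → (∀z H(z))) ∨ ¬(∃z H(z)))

First replace A → B with ¬A ∨ B.
  ¬(¬(¬(∃y ∃z (¬H(y) ∨ G(z))) ∨ (∀y ¬G(y))) ∨ (∀z H(z)) ∨ ¬(∃z H(z)))
Move each ¬ inward, flipping quantifiers it crosses:
  ((∀y ∀z (H(y) ∧ ¬G(z))) ∨ (∀y ¬G(y))) ∧ (∃z ¬H(z)) ∧ (∃z H(z))
Standardize variables apart so no two quantifiers bind the same name: y↦t, z↦p, z↦w.
  ((∀y ∀z (H(y) ∧ ¬G(z))) ∨ (∀t ¬G(t))) ∧ (∃p ¬H(p)) ∧ (∃w H(w))
Pull the quantifiers to the front (each side's bound variable is not free in the other side):
  ∀y ∀z ∀t ∃p ∃w ((H(y) ∧ ¬G(z) ∨ ¬G(t)) ∧ ¬H(p) ∧ H(w))

∀y ∀z ∀t ∃p ∃w ((H(y) ∧ ¬G(z) ∨ ¬G(t)) ∧ ¬H(p) ∧ H(w))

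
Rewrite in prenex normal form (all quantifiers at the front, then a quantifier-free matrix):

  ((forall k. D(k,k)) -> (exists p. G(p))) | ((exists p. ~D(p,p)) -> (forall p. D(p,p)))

Rewrite implications/biconditionals: A → B as ¬A ∨ B.
  ~(forall k. D(k,k)) | (exists p. G(p)) | ~(exists p. ~D(p,p)) | (forall p. D(p,p))
Move each ¬ inward, flipping quantifiers it crosses:
  (exists k. ~D(k,k)) | (exists p. G(p)) | (forall p. D(p,p)) | (forall p. D(p,p))
Standardize variables apart so no two quantifiers bind the same name: p↦u, p↦r.
  (exists k. ~D(k,k)) | (exists p. G(p)) | (forall u. D(u,u)) | (forall r. D(r,r))
Extract every quantifier outward, since the variables are now distinct and don't occur free across branches:
  exists k. exists p. forall u. forall r. (~D(k,k) | G(p) | D(u,u) | D(r,r))

exists k. exists p. forall u. forall r. (~D(k,k) | G(p) | D(u,u) | D(r,r))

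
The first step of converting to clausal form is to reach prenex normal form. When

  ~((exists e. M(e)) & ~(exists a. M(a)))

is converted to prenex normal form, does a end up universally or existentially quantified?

existential

Drive negations inward (¬∀x A ≡ ∃x ¬A, ¬∃x A ≡ ∀x ¬A, De Morgan for ∧/∨):
  (forall e. ~M(e)) | (exists a. M(a))
All bound variables are already distinct, so no renaming is needed.
Extract every quantifier outward, since the variables are now distinct and don't occur free across branches:
  forall e. exists a. (~M(e) | M(a))
The quantifier exists a sits under an even number of negations, so it remains existential.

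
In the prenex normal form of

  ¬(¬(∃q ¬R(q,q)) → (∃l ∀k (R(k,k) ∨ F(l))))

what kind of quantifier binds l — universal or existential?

First replace A → B with ¬A ∨ B.
  ¬(¬¬(∃q ¬R(q,q)) ∨ (∃l ∀k (R(k,k) ∨ F(l))))
Push ¬ through the quantifiers and connectives to reach negation normal form:
  (∀q R(q,q)) ∧ (∀l ∃k (¬R(k,k) ∧ ¬F(l)))
Extract every quantifier outward, since the variables are now distinct and don't occur free across branches:
  ∀q ∀l ∃k (R(q,q) ∧ ¬R(k,k) ∧ ¬F(l))
The quantifier ∃l sits under an odd number of negations (counting the antecedent side of each →), so it flips to ∀l.

universal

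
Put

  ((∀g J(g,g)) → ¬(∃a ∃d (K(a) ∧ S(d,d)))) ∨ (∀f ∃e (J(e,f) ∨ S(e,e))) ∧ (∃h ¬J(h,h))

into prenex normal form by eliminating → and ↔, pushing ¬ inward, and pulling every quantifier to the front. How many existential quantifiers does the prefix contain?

3

First replace A → B with ¬A ∨ B.
  ¬(∀g J(g,g)) ∨ ¬(∃a ∃d (K(a) ∧ S(d,d))) ∨ (∀f ∃e (J(e,f) ∨ S(e,e))) ∧ (∃h ¬J(h,h))
Move each ¬ inward, flipping quantifiers it crosses:
  (∃g ¬J(g,g)) ∨ (∀a ∀d (¬K(a) ∨ ¬S(d,d))) ∨ (∀f ∃e (J(e,f) ∨ S(e,e))) ∧ (∃h ¬J(h,h))
All bound variables are already distinct, so no renaming is needed.
Pull the quantifiers to the front (each side's bound variable is not free in the other side):
  ∃g ∀a ∀d ∀f ∃e ∃h (¬J(g,g) ∨ ¬K(a) ∨ ¬S(d,d) ∨ (J(e,f) ∨ S(e,e)) ∧ ¬J(h,h))
The prefix is ∃g ∀a ∀d ∀f ∃e ∃h: 3 universal, 3 existential.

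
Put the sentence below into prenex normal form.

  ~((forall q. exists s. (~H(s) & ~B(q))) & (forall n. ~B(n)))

Drive negations inward (¬∀x A ≡ ∃x ¬A, ¬∃x A ≡ ∀x ¬A, De Morgan for ∧/∨):
  (exists q. forall s. (H(s) | B(q))) | (exists n. B(n))
All bound variables are already distinct, so no renaming is needed.
Pull the quantifiers to the front (each side's bound variable is not free in the other side):
  exists q. forall s. exists n. (H(s) | B(q) | B(n))

exists q. forall s. exists n. (H(s) | B(q) | B(n))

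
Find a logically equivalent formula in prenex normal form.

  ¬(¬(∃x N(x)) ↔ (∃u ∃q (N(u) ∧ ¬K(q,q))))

First replace A → B with ¬A ∨ B; A ↔ B as (¬A ∨ B) ∧ (¬B ∨ A).
  ¬((¬¬(∃x N(x)) ∨ (∃u ∃q (N(u) ∧ ¬K(q,q)))) ∧ (¬(∃u ∃q (N(u) ∧ ¬K(q,q))) ∨ ¬(∃x N(x))))
Move each ¬ inward, flipping quantifiers it crosses:
  (∀x ¬N(x)) ∧ (∀u ∀q (¬N(u) ∨ K(q,q))) ∨ (∃u ∃q (N(u) ∧ ¬K(q,q))) ∧ (∃x N(x))
Give each quantifier a distinct variable: u↦p, q↦y, x↦r.
  (∀x ¬N(x)) ∧ (∀u ∀q (¬N(u) ∨ K(q,q))) ∨ (∃p ∃y (N(p) ∧ ¬K(y,y))) ∧ (∃r N(r))
Finally move all quantifiers to the prefix:
  ∀x ∀u ∀q ∃p ∃y ∃r (¬N(x) ∧ (¬N(u) ∨ K(q,q)) ∨ N(p) ∧ ¬K(y,y) ∧ N(r))

∀x ∀u ∀q ∃p ∃y ∃r (¬N(x) ∧ (¬N(u) ∨ K(q,q)) ∨ N(p) ∧ ¬K(y,y) ∧ N(r))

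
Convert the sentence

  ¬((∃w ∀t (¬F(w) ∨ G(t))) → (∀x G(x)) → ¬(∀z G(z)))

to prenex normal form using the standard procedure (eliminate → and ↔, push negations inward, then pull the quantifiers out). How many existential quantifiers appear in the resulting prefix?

1

Rewrite implications/biconditionals: A → B as ¬A ∨ B.
  ¬(¬(∃w ∀t (¬F(w) ∨ G(t))) ∨ ¬(∀x G(x)) ∨ ¬(∀z G(z)))
Move each ¬ inward, flipping quantifiers it crosses:
  (∃w ∀t (¬F(w) ∨ G(t))) ∧ (∀x G(x)) ∧ (∀z G(z))
All bound variables are already distinct, so no renaming is needed.
Pull the quantifiers to the front (each side's bound variable is not free in the other side):
  ∃w ∀t ∀x ∀z ((¬F(w) ∨ G(t)) ∧ G(x) ∧ G(z))
The prefix is ∃w ∀t ∀x ∀z: 3 universal, 1 existential.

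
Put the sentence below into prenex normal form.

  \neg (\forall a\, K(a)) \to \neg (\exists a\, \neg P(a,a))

\forall a\, \forall y\, (K(a) \lor P(y,y))

Rewrite implications/biconditionals: A → B as ¬A ∨ B.
  \neg \neg (\forall a\, K(a)) \lor \neg (\exists a\, \neg P(a,a))
Move each ¬ inward, flipping quantifiers it crosses:
  (\forall a\, K(a)) \lor (\forall a\, P(a,a))
Give each quantifier a distinct variable: a↦y.
  (\forall a\, K(a)) \lor (\forall y\, P(y,y))
Finally move all quantifiers to the prefix:
  \forall a\, \forall y\, (K(a) \lor P(y,y))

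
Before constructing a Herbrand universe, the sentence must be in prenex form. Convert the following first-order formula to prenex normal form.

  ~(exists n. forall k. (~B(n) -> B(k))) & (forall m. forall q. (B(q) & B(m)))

forall n. exists k. forall m. forall q. (~B(n) & ~B(k) & B(q) & B(m))

Rewrite implications/biconditionals: A → B as ¬A ∨ B.
  ~(exists n. forall k. (~~B(n) | B(k))) & (forall m. forall q. (B(q) & B(m)))
Push ¬ through the quantifiers and connectives to reach negation normal form:
  (forall n. exists k. (~B(n) & ~B(k))) & (forall m. forall q. (B(q) & B(m)))
All bound variables are already distinct, so no renaming is needed.
Finally move all quantifiers to the prefix:
  forall n. exists k. forall m. forall q. (~B(n) & ~B(k) & B(q) & B(m))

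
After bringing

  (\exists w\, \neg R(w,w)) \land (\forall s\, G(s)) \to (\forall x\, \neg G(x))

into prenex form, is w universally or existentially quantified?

universal

First replace A → B with ¬A ∨ B.
  \neg ((\exists w\, \neg R(w,w)) \land (\forall s\, G(s))) \lor (\forall x\, \neg G(x))
Drive negations inward (¬∀x A ≡ ∃x ¬A, ¬∃x A ≡ ∀x ¬A, De Morgan for ∧/∨):
  (\forall w\, R(w,w)) \lor (\exists s\, \neg G(s)) \lor (\forall x\, \neg G(x))
All bound variables are already distinct, so no renaming is needed.
Pull the quantifiers to the front (each side's bound variable is not free in the other side):
  \forall w\, \exists s\, \forall x\, (R(w,w) \lor \neg G(s) \lor \neg G(x))
The quantifier \exists w sits under an odd number of negations (counting the antecedent side of each →), so it flips to \forall w.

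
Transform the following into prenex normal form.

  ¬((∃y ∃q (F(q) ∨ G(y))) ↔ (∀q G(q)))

Rewrite implications/biconditionals: A → B as ¬A ∨ B; A ↔ B as (¬A ∨ B) ∧ (¬B ∨ A).
  ¬((¬(∃y ∃q (F(q) ∨ G(y))) ∨ (∀q G(q))) ∧ (¬(∀q G(q)) ∨ (∃y ∃q (F(q) ∨ G(y)))))
Drive negations inward (¬∀x A ≡ ∃x ¬A, ¬∃x A ≡ ∀x ¬A, De Morgan for ∧/∨):
  (∃y ∃q (F(q) ∨ G(y))) ∧ (∃q ¬G(q)) ∨ (∀q G(q)) ∧ (∀y ∀q (¬F(q) ∧ ¬G(y)))
Standardize variables apart so no two quantifiers bind the same name: q↦v, q↦y1, y↦r, q↦w.
  (∃y ∃q (F(q) ∨ G(y))) ∧ (∃v ¬G(v)) ∨ (∀y1 G(y1)) ∧ (∀r ∀w (¬F(w) ∧ ¬G(r)))
Extract every quantifier outward, since the variables are now distinct and don't occur free across branches:
  ∃y ∃q ∃v ∀y1 ∀r ∀w ((F(q) ∨ G(y)) ∧ ¬G(v) ∨ G(y1) ∧ ¬F(w) ∧ ¬G(r))

∃y ∃q ∃v ∀y1 ∀r ∀w ((F(q) ∨ G(y)) ∧ ¬G(v) ∨ G(y1) ∧ ¬F(w) ∧ ¬G(r))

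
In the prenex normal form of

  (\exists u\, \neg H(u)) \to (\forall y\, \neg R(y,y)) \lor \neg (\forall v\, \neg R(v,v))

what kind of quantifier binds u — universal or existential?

Eliminate → and ↔ using ¬ and ∨.
  \neg (\exists u\, \neg H(u)) \lor (\forall y\, \neg R(y,y)) \lor \neg (\forall v\, \neg R(v,v))
Push ¬ through the quantifiers and connectives to reach negation normal form:
  (\forall u\, H(u)) \lor (\forall y\, \neg R(y,y)) \lor (\exists v\, R(v,v))
Finally move all quantifiers to the prefix:
  \forall u\, \forall y\, \exists v\, (H(u) \lor \neg R(y,y) \lor R(v,v))
The quantifier \exists u sits under an odd number of negations (counting the antecedent side of each →), so it flips to \forall u.

universal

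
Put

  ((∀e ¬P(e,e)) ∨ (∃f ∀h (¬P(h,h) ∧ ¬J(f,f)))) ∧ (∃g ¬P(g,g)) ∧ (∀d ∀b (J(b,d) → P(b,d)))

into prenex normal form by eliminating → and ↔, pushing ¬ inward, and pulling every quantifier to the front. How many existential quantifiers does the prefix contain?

2

Rewrite implications/biconditionals: A → B as ¬A ∨ B.
  ((∀e ¬P(e,e)) ∨ (∃f ∀h (¬P(h,h) ∧ ¬J(f,f)))) ∧ (∃g ¬P(g,g)) ∧ (∀d ∀b (¬J(b,d) ∨ P(b,d)))
All bound variables are already distinct, so no renaming is needed.
Extract every quantifier outward, since the variables are now distinct and don't occur free across branches:
  ∀e ∃f ∀h ∃g ∀d ∀b ((¬P(e,e) ∨ ¬P(h,h) ∧ ¬J(f,f)) ∧ ¬P(g,g) ∧ (¬J(b,d) ∨ P(b,d)))
The prefix is ∀e ∃f ∀h ∃g ∀d ∀b: 4 universal, 2 existential.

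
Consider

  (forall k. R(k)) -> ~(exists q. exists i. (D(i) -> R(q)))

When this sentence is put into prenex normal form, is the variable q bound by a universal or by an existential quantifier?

universal

Rewrite implications/biconditionals: A → B as ¬A ∨ B.
  ~(forall k. R(k)) | ~(exists q. exists i. (~D(i) | R(q)))
Push ¬ through the quantifiers and connectives to reach negation normal form:
  (exists k. ~R(k)) | (forall q. forall i. (D(i) & ~R(q)))
All bound variables are already distinct, so no renaming is needed.
Extract every quantifier outward, since the variables are now distinct and don't occur free across branches:
  exists k. forall q. forall i. (~R(k) | D(i) & ~R(q))
The quantifier exists q sits under an odd number of negations (counting the antecedent side of each →), so it flips to forall q.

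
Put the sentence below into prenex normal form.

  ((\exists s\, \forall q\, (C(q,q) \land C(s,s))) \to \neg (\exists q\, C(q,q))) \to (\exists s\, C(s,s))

\exists s\, \forall q\, \exists c\, \exists p\, (C(q,q) \land C(s,s) \land C(c,c) \lor C(p,p))

First replace A → B with ¬A ∨ B.
  \neg (\neg (\exists s\, \forall q\, (C(q,q) \land C(s,s))) \lor \neg (\exists q\, C(q,q))) \lor (\exists s\, C(s,s))
Drive negations inward (¬∀x A ≡ ∃x ¬A, ¬∃x A ≡ ∀x ¬A, De Morgan for ∧/∨):
  (\exists s\, \forall q\, (C(q,q) \land C(s,s))) \land (\exists q\, C(q,q)) \lor (\exists s\, C(s,s))
Standardize variables apart so no two quantifiers bind the same name: q↦c, s↦p.
  (\exists s\, \forall q\, (C(q,q) \land C(s,s))) \land (\exists c\, C(c,c)) \lor (\exists p\, C(p,p))
Extract every quantifier outward, since the variables are now distinct and don't occur free across branches:
  \exists s\, \forall q\, \exists c\, \exists p\, (C(q,q) \land C(s,s) \land C(c,c) \lor C(p,p))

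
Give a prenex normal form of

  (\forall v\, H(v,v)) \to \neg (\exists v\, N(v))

Rewrite implications/biconditionals: A → B as ¬A ∨ B.
  \neg (\forall v\, H(v,v)) \lor \neg (\exists v\, N(v))
Push ¬ through the quantifiers and connectives to reach negation normal form:
  (\exists v\, \neg H(v,v)) \lor (\forall v\, \neg N(v))
Standardize variables apart so no two quantifiers bind the same name: v↦u1.
  (\exists v\, \neg H(v,v)) \lor (\forall u1\, \neg N(u1))
Pull the quantifiers to the front (each side's bound variable is not free in the other side):
  \exists v\, \forall u1\, (\neg H(v,v) \lor \neg N(u1))

\exists v\, \forall u1\, (\neg H(v,v) \lor \neg N(u1))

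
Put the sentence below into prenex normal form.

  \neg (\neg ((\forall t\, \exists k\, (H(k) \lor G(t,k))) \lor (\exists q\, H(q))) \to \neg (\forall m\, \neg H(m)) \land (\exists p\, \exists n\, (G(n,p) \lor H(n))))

\exists t\, \forall k\, \forall q\, \forall m\, \forall p\, \forall n\, (\neg H(k) \land \neg G(t,k) \land \neg H(q) \land (\neg H(m) \lor \neg G(n,p) \land \neg H(n)))

Rewrite implications/biconditionals: A → B as ¬A ∨ B.
  \neg (\neg \neg ((\forall t\, \exists k\, (H(k) \lor G(t,k))) \lor (\exists q\, H(q))) \lor \neg (\forall m\, \neg H(m)) \land (\exists p\, \exists n\, (G(n,p) \lor H(n))))
Drive negations inward (¬∀x A ≡ ∃x ¬A, ¬∃x A ≡ ∀x ¬A, De Morgan for ∧/∨):
  (\exists t\, \forall k\, (\neg H(k) \land \neg G(t,k))) \land (\forall q\, \neg H(q)) \land ((\forall m\, \neg H(m)) \lor (\forall p\, \forall n\, (\neg G(n,p) \land \neg H(n))))
All bound variables are already distinct, so no renaming is needed.
Finally move all quantifiers to the prefix:
  \exists t\, \forall k\, \forall q\, \forall m\, \forall p\, \forall n\, (\neg H(k) \land \neg G(t,k) \land \neg H(q) \land (\neg H(m) \lor \neg G(n,p) \land \neg H(n)))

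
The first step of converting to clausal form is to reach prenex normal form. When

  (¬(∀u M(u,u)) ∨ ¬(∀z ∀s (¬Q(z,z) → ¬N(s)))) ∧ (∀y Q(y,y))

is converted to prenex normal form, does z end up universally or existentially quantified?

First replace A → B with ¬A ∨ B.
  (¬(∀u M(u,u)) ∨ ¬(∀z ∀s (¬¬Q(z,z) ∨ ¬N(s)))) ∧ (∀y Q(y,y))
Drive negations inward (¬∀x A ≡ ∃x ¬A, ¬∃x A ≡ ∀x ¬A, De Morgan for ∧/∨):
  ((∃u ¬M(u,u)) ∨ (∃z ∃s (¬Q(z,z) ∧ N(s)))) ∧ (∀y Q(y,y))
Finally move all quantifiers to the prefix:
  ∃u ∃z ∃s ∀y ((¬M(u,u) ∨ ¬Q(z,z) ∧ N(s)) ∧ Q(y,y))
The quantifier ∀z sits under an odd number of negations (counting the antecedent side of each →), so it flips to ∃z.

existential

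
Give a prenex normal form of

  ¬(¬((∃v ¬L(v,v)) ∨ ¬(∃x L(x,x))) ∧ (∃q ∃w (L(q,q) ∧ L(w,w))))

∃v ∀x ∀q ∀w (¬L(v,v) ∨ ¬L(x,x) ∨ ¬L(q,q) ∨ ¬L(w,w))

Drive negations inward (¬∀x A ≡ ∃x ¬A, ¬∃x A ≡ ∀x ¬A, De Morgan for ∧/∨):
  (∃v ¬L(v,v)) ∨ (∀x ¬L(x,x)) ∨ (∀q ∀w (¬L(q,q) ∨ ¬L(w,w)))
Pull the quantifiers to the front (each side's bound variable is not free in the other side):
  ∃v ∀x ∀q ∀w (¬L(v,v) ∨ ¬L(x,x) ∨ ¬L(q,q) ∨ ¬L(w,w))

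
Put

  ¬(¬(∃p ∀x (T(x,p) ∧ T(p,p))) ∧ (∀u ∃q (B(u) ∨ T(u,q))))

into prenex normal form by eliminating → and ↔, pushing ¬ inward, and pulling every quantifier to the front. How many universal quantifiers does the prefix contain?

Drive negations inward (¬∀x A ≡ ∃x ¬A, ¬∃x A ≡ ∀x ¬A, De Morgan for ∧/∨):
  (∃p ∀x (T(x,p) ∧ T(p,p))) ∨ (∃u ∀q (¬B(u) ∧ ¬T(u,q)))
All bound variables are already distinct, so no renaming is needed.
Extract every quantifier outward, since the variables are now distinct and don't occur free across branches:
  ∃p ∀x ∃u ∀q (T(x,p) ∧ T(p,p) ∨ ¬B(u) ∧ ¬T(u,q))
The prefix is ∃p ∀x ∃u ∀q: 2 universal, 2 existential.

2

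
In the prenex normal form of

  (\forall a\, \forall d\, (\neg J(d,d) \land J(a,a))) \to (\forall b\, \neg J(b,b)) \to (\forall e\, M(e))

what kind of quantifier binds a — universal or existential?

Rewrite implications/biconditionals: A → B as ¬A ∨ B.
  \neg (\forall a\, \forall d\, (\neg J(d,d) \land J(a,a))) \lor \neg (\forall b\, \neg J(b,b)) \lor (\forall e\, M(e))
Push ¬ through the quantifiers and connectives to reach negation normal form:
  (\exists a\, \exists d\, (J(d,d) \lor \neg J(a,a))) \lor (\exists b\, J(b,b)) \lor (\forall e\, M(e))
All bound variables are already distinct, so no renaming is needed.
Pull the quantifiers to the front (each side's bound variable is not free in the other side):
  \exists a\, \exists d\, \exists b\, \forall e\, (J(d,d) \lor \neg J(a,a) \lor J(b,b) \lor M(e))
The quantifier \forall a sits under an odd number of negations (counting the antecedent side of each →), so it flips to \exists a.

existential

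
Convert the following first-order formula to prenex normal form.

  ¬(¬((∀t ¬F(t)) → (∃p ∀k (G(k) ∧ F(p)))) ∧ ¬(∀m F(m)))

∃t ∃p ∀k ∀m (F(t) ∨ G(k) ∧ F(p) ∨ F(m))

First replace A → B with ¬A ∨ B.
  ¬(¬(¬(∀t ¬F(t)) ∨ (∃p ∀k (G(k) ∧ F(p)))) ∧ ¬(∀m F(m)))
Push ¬ through the quantifiers and connectives to reach negation normal form:
  (∃t F(t)) ∨ (∃p ∀k (G(k) ∧ F(p))) ∨ (∀m F(m))
All bound variables are already distinct, so no renaming is needed.
Pull the quantifiers to the front (each side's bound variable is not free in the other side):
  ∃t ∃p ∀k ∀m (F(t) ∨ G(k) ∧ F(p) ∨ F(m))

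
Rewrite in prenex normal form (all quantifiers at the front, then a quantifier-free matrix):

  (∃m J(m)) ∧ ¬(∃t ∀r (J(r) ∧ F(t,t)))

Drive negations inward (¬∀x A ≡ ∃x ¬A, ¬∃x A ≡ ∀x ¬A, De Morgan for ∧/∨):
  (∃m J(m)) ∧ (∀t ∃r (¬J(r) ∨ ¬F(t,t)))
Finally move all quantifiers to the prefix:
  ∃m ∀t ∃r (J(m) ∧ (¬J(r) ∨ ¬F(t,t)))

∃m ∀t ∃r (J(m) ∧ (¬J(r) ∨ ¬F(t,t)))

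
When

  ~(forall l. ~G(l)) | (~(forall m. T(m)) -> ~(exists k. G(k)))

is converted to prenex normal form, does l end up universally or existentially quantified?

Rewrite implications/biconditionals: A → B as ¬A ∨ B.
  ~(forall l. ~G(l)) | ~~(forall m. T(m)) | ~(exists k. G(k))
Move each ¬ inward, flipping quantifiers it crosses:
  (exists l. G(l)) | (forall m. T(m)) | (forall k. ~G(k))
Pull the quantifiers to the front (each side's bound variable is not free in the other side):
  exists l. forall m. forall k. (G(l) | T(m) | ~G(k))
The quantifier forall l sits under an odd number of negations (counting the antecedent side of each →), so it flips to exists l.

existential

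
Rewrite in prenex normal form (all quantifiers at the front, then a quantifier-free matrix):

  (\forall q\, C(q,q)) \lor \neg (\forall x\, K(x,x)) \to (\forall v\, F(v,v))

First replace A → B with ¬A ∨ B.
  \neg ((\forall q\, C(q,q)) \lor \neg (\forall x\, K(x,x))) \lor (\forall v\, F(v,v))
Drive negations inward (¬∀x A ≡ ∃x ¬A, ¬∃x A ≡ ∀x ¬A, De Morgan for ∧/∨):
  (\exists q\, \neg C(q,q)) \land (\forall x\, K(x,x)) \lor (\forall v\, F(v,v))
Extract every quantifier outward, since the variables are now distinct and don't occur free across branches:
  \exists q\, \forall x\, \forall v\, (\neg C(q,q) \land K(x,x) \lor F(v,v))

\exists q\, \forall x\, \forall v\, (\neg C(q,q) \land K(x,x) \lor F(v,v))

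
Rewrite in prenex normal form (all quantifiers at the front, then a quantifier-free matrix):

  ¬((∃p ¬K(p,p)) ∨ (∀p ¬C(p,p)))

Move each ¬ inward, flipping quantifiers it crosses:
  (∀p K(p,p)) ∧ (∃p C(p,p))
Rename bound variables to avoid capture: p↦q.
  (∀p K(p,p)) ∧ (∃q C(q,q))
Extract every quantifier outward, since the variables are now distinct and don't occur free across branches:
  ∀p ∃q (K(p,p) ∧ C(q,q))

∀p ∃q (K(p,p) ∧ C(q,q))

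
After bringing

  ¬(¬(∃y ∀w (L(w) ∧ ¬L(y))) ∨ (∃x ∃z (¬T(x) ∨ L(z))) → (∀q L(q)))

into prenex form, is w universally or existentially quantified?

First replace A → B with ¬A ∨ B.
  ¬(¬(¬(∃y ∀w (L(w) ∧ ¬L(y))) ∨ (∃x ∃z (¬T(x) ∨ L(z)))) ∨ (∀q L(q)))
Drive negations inward (¬∀x A ≡ ∃x ¬A, ¬∃x A ≡ ∀x ¬A, De Morgan for ∧/∨):
  ((∀y ∃w (¬L(w) ∨ L(y))) ∨ (∃x ∃z (¬T(x) ∨ L(z)))) ∧ (∃q ¬L(q))
All bound variables are already distinct, so no renaming is needed.
Finally move all quantifiers to the prefix:
  ∀y ∃w ∃x ∃z ∃q ((¬L(w) ∨ L(y) ∨ ¬T(x) ∨ L(z)) ∧ ¬L(q))
The quantifier ∀w sits under an odd number of negations (counting the antecedent side of each →), so it flips to ∃w.

existential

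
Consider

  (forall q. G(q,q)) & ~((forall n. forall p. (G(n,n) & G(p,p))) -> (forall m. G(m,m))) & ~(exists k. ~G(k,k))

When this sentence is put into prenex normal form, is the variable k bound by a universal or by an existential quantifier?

Rewrite implications/biconditionals: A → B as ¬A ∨ B.
  (forall q. G(q,q)) & ~(~(forall n. forall p. (G(n,n) & G(p,p))) | (forall m. G(m,m))) & ~(exists k. ~G(k,k))
Push ¬ through the quantifiers and connectives to reach negation normal form:
  (forall q. G(q,q)) & (forall n. forall p. (G(n,n) & G(p,p))) & (exists m. ~G(m,m)) & (forall k. G(k,k))
Extract every quantifier outward, since the variables are now distinct and don't occur free across branches:
  forall q. forall n. forall p. exists m. forall k. (G(q,q) & G(n,n) & G(p,p) & ~G(m,m) & G(k,k))
The quantifier exists k sits under an odd number of negations (counting the antecedent side of each →), so it flips to forall k.

universal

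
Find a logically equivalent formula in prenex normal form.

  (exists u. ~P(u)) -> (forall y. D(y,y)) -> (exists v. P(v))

Eliminate → and ↔ using ¬ and ∨.
  ~(exists u. ~P(u)) | ~(forall y. D(y,y)) | (exists v. P(v))
Move each ¬ inward, flipping quantifiers it crosses:
  (forall u. P(u)) | (exists y. ~D(y,y)) | (exists v. P(v))
All bound variables are already distinct, so no renaming is needed.
Finally move all quantifiers to the prefix:
  forall u. exists y. exists v. (P(u) | ~D(y,y) | P(v))

forall u. exists y. exists v. (P(u) | ~D(y,y) | P(v))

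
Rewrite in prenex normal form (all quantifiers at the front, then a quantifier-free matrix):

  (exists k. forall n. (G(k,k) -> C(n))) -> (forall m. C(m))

First replace A → B with ¬A ∨ B.
  ~(exists k. forall n. (~G(k,k) | C(n))) | (forall m. C(m))
Move each ¬ inward, flipping quantifiers it crosses:
  (forall k. exists n. (G(k,k) & ~C(n))) | (forall m. C(m))
Pull the quantifiers to the front (each side's bound variable is not free in the other side):
  forall k. exists n. forall m. (G(k,k) & ~C(n) | C(m))

forall k. exists n. forall m. (G(k,k) & ~C(n) | C(m))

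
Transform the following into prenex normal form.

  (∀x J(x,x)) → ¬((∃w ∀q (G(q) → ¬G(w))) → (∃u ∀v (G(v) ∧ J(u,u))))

Eliminate → and ↔ using ¬ and ∨.
  ¬(∀x J(x,x)) ∨ ¬(¬(∃w ∀q (¬G(q) ∨ ¬G(w))) ∨ (∃u ∀v (G(v) ∧ J(u,u))))
Push ¬ through the quantifiers and connectives to reach negation normal form:
  (∃x ¬J(x,x)) ∨ (∃w ∀q (¬G(q) ∨ ¬G(w))) ∧ (∀u ∃v (¬G(v) ∨ ¬J(u,u)))
All bound variables are already distinct, so no renaming is needed.
Extract every quantifier outward, since the variables are now distinct and don't occur free across branches:
  ∃x ∃w ∀q ∀u ∃v (¬J(x,x) ∨ (¬G(q) ∨ ¬G(w)) ∧ (¬G(v) ∨ ¬J(u,u)))

∃x ∃w ∀q ∀u ∃v (¬J(x,x) ∨ (¬G(q) ∨ ¬G(w)) ∧ (¬G(v) ∨ ¬J(u,u)))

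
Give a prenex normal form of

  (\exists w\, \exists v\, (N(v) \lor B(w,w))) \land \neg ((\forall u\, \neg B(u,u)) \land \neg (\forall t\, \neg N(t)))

\exists w\, \exists v\, \exists u\, \forall t\, ((N(v) \lor B(w,w)) \land (B(u,u) \lor \neg N(t)))

Drive negations inward (¬∀x A ≡ ∃x ¬A, ¬∃x A ≡ ∀x ¬A, De Morgan for ∧/∨):
  (\exists w\, \exists v\, (N(v) \lor B(w,w))) \land ((\exists u\, B(u,u)) \lor (\forall t\, \neg N(t)))
Pull the quantifiers to the front (each side's bound variable is not free in the other side):
  \exists w\, \exists v\, \exists u\, \forall t\, ((N(v) \lor B(w,w)) \land (B(u,u) \lor \neg N(t)))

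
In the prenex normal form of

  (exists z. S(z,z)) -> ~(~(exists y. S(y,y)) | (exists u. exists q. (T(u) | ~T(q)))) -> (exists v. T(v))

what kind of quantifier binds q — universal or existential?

existential

First replace A → B with ¬A ∨ B.
  ~(exists z. S(z,z)) | ~~(~(exists y. S(y,y)) | (exists u. exists q. (T(u) | ~T(q)))) | (exists v. T(v))
Push ¬ through the quantifiers and connectives to reach negation normal form:
  (forall z. ~S(z,z)) | (forall y. ~S(y,y)) | (exists u. exists q. (T(u) | ~T(q))) | (exists v. T(v))
Finally move all quantifiers to the prefix:
  forall z. forall y. exists u. exists q. exists v. (~S(z,z) | ~S(y,y) | T(u) | ~T(q) | T(v))
The quantifier exists q sits under an even number of negations (counting the antecedent side of each →), so it remains existential.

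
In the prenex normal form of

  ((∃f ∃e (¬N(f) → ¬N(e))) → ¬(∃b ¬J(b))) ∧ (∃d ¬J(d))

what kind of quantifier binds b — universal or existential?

universal

Rewrite implications/biconditionals: A → B as ¬A ∨ B.
  (¬(∃f ∃e (¬¬N(f) ∨ ¬N(e))) ∨ ¬(∃b ¬J(b))) ∧ (∃d ¬J(d))
Drive negations inward (¬∀x A ≡ ∃x ¬A, ¬∃x A ≡ ∀x ¬A, De Morgan for ∧/∨):
  ((∀f ∀e (¬N(f) ∧ N(e))) ∨ (∀b J(b))) ∧ (∃d ¬J(d))
All bound variables are already distinct, so no renaming is needed.
Pull the quantifiers to the front (each side's bound variable is not free in the other side):
  ∀f ∀e ∀b ∃d ((¬N(f) ∧ N(e) ∨ J(b)) ∧ ¬J(d))
The quantifier ∃b sits under an odd number of negations (counting the antecedent side of each →), so it flips to ∀b.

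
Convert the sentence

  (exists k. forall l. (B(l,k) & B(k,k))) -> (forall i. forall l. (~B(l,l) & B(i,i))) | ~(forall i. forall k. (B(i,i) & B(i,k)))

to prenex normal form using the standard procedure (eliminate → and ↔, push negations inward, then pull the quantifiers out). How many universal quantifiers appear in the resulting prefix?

Eliminate → and ↔ using ¬ and ∨.
  ~(exists k. forall l. (B(l,k) & B(k,k))) | (forall i. forall l. (~B(l,l) & B(i,i))) | ~(forall i. forall k. (B(i,i) & B(i,k)))
Drive negations inward (¬∀x A ≡ ∃x ¬A, ¬∃x A ≡ ∀x ¬A, De Morgan for ∧/∨):
  (forall k. exists l. (~B(l,k) | ~B(k,k))) | (forall i. forall l. (~B(l,l) & B(i,i))) | (exists i. exists k. (~B(i,i) | ~B(i,k)))
Rename bound variables to avoid capture: l↦x1, i↦b, k↦y1.
  (forall k. exists l. (~B(l,k) | ~B(k,k))) | (forall i. forall x1. (~B(x1,x1) & B(i,i))) | (exists b. exists y1. (~B(b,b) | ~B(b,y1)))
Finally move all quantifiers to the prefix:
  forall k. exists l. forall i. forall x1. exists b. exists y1. (~B(l,k) | ~B(k,k) | ~B(x1,x1) & B(i,i) | ~B(b,b) | ~B(b,y1))
The prefix is forall k exists l forall i forall x1 exists b exists y1: 3 universal, 3 existential.

3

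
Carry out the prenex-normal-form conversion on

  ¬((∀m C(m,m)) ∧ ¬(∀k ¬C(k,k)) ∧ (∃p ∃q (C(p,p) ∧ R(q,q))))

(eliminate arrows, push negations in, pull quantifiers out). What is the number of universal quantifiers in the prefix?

3

Move each ¬ inward, flipping quantifiers it crosses:
  (∃m ¬C(m,m)) ∨ (∀k ¬C(k,k)) ∨ (∀p ∀q (¬C(p,p) ∨ ¬R(q,q)))
All bound variables are already distinct, so no renaming is needed.
Finally move all quantifiers to the prefix:
  ∃m ∀k ∀p ∀q (¬C(m,m) ∨ ¬C(k,k) ∨ ¬C(p,p) ∨ ¬R(q,q))
The prefix is ∃m ∀k ∀p ∀q: 3 universal, 1 existential.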